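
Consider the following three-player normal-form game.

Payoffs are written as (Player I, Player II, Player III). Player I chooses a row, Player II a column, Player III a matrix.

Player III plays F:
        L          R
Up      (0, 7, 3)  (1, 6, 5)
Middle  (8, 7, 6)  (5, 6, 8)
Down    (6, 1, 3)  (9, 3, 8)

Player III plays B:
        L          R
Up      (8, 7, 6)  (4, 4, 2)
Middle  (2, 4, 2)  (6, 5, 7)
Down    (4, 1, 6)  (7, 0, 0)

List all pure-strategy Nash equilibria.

The pure Nash equilibria are (Up, L, B) and (Middle, L, F) and (Down, R, F).

Player I against (L, F): payoffs 0, 8, 6 → best response Middle.
Player I against (L, B): payoffs 8, 2, 4 → best response Up.
Player I against (R, F): payoffs 1, 5, 9 → best response Down.
Player I against (R, B): payoffs 4, 6, 7 → best response Down.
Player II against (Up, F): payoffs 7, 6 → best response L.
Player II against (Up, B): payoffs 7, 4 → best response L.
Player II against (Middle, F): payoffs 7, 6 → best response L.
Player II against (Middle, B): payoffs 4, 5 → best response R.
Player II against (Down, F): payoffs 1, 3 → best response R.
Player II against (Down, B): payoffs 1, 0 → best response L.
Player III against (Up, L): payoffs 3, 6 → best response B.
Player III against (Up, R): payoffs 5, 2 → best response F.
Player III against (Middle, L): payoffs 6, 2 → best response F.
Player III against (Middle, R): payoffs 8, 7 → best response F.
Player III against (Down, L): payoffs 3, 6 → best response B.
Player III against (Down, R): payoffs 8, 0 → best response F.
Mutual best responses: (Up, L, B); (Middle, L, F); (Down, R, F).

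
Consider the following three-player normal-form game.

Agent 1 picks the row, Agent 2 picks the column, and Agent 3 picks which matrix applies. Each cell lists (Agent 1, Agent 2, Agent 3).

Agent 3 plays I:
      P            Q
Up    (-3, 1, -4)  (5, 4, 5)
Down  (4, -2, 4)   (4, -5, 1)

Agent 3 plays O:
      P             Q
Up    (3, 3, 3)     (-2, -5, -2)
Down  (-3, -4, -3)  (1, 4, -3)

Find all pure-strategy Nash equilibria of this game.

The pure Nash equilibria are (Up, P, O), (Up, Q, I), (Down, P, I).

Agent 1 against (P, I): payoffs -3, 4 → best response Down.
Agent 1 against (P, O): payoffs 3, -3 → best response Up.
Agent 1 against (Q, I): payoffs 5, 4 → best response Up.
Agent 1 against (Q, O): payoffs -2, 1 → best response Down.
Agent 2 against (Up, I): payoffs 1, 4 → best response Q.
Agent 2 against (Up, O): payoffs 3, -5 → best response P.
Agent 2 against (Down, I): payoffs -2, -5 → best response P.
Agent 2 against (Down, O): payoffs -4, 4 → best response Q.
Agent 3 against (Up, P): payoffs -4, 3 → best response O.
Agent 3 against (Up, Q): payoffs 5, -2 → best response I.
Agent 3 against (Down, P): payoffs 4, -3 → best response I.
Agent 3 against (Down, Q): payoffs 1, -3 → best response I.
Mutual best responses: (Up, P, O); (Up, Q, I); (Down, P, I).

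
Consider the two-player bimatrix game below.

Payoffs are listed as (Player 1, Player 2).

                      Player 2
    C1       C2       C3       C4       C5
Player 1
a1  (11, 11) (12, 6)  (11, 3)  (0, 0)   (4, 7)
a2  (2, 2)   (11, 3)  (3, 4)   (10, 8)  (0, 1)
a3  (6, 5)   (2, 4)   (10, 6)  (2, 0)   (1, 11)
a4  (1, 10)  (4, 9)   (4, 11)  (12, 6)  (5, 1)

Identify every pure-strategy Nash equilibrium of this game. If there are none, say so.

(a1, C1)

(a1, C1): Player 1 gets 11, best alternative 6; Player 2 gets 11, best alternative 7. No profitable deviation — NE.
(a1, C2): Player 2 can switch to C1 (6 → 11). Not NE.
(a1, C3): Player 2 can switch to C1 (3 → 11). Not NE.
(a1, C4): Player 1 can switch to a2 (0 → 10). Not NE.
(a1, C5): Player 1 can switch to a4 (4 → 5). Not NE.
(a2, C1): Player 1 can switch to a1 (2 → 11). Not NE.
(a2, C2): Player 1 can switch to a1 (11 → 12). Not NE.
(a2, C3): Player 1 can switch to a1 (3 → 11). Not NE.
(a2, C4): Player 1 can switch to a4 (10 → 12). Not NE.
(The remaining 11 profiles each have a profitable deviation by the same check.)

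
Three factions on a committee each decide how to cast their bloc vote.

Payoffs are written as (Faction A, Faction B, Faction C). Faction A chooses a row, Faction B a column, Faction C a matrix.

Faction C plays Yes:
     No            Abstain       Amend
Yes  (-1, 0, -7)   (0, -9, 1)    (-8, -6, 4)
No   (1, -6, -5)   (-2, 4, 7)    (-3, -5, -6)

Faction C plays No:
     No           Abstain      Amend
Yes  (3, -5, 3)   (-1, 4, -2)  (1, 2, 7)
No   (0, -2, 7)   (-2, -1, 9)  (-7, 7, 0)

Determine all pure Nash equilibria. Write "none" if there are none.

none

For each player, find the best response to each opponent profile; mutual best responses are the pure NE.
Faction A against (No, Yes): payoffs -1, 1 → best response No.
Faction A against (No, No): payoffs 3, 0 → best response Yes.
Faction A against (Abstain, Yes): payoffs 0, -2 → best response Yes.
Faction A against (Abstain, No): payoffs -1, -2 → best response Yes.
Faction A against (Amend, Yes): payoffs -8, -3 → best response No.
Faction A against (Amend, No): payoffs 1, -7 → best response Yes.
Faction B against (Yes, Yes): payoffs 0, -9, -6 → best response No.
Faction B against (Yes, No): payoffs -5, 4, 2 → best response Abstain.
Faction B against (No, Yes): payoffs -6, 4, -5 → best response Abstain.
Faction B against (No, No): payoffs -2, -1, 7 → best response Amend.
Faction C against (Yes, No): payoffs -7, 3 → best response No.
Faction C against (Yes, Abstain): payoffs 1, -2 → best response Yes.
Faction C against (Yes, Amend): payoffs 4, 7 → best response No.
Faction C against (No, No): payoffs -5, 7 → best response No.
Faction C against (No, Abstain): payoffs 7, 9 → best response No.
Faction C against (No, Amend): payoffs -6, 0 → best response No.
No profile is a mutual best response for all players.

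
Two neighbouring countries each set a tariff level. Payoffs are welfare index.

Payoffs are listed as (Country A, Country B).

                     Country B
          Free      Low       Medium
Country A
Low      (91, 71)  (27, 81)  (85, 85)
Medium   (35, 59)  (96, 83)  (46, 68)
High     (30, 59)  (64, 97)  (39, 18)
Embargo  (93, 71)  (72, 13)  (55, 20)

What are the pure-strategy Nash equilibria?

(Low, Medium), (Medium, Low), (Embargo, Free)

Check each profile: it is a Nash equilibrium iff no player can strictly gain by switching unilaterally.
(Low, Free): Country A can switch to Embargo (91 → 93). Not NE.
(Low, Low): Country A can switch to Medium (27 → 96). Not NE.
(Low, Medium): Country A gets 85, best alternative 55; Country B gets 85, best alternative 81. No profitable deviation — NE.
(Medium, Free): Country A can switch to Low (35 → 91). Not NE.
(Medium, Low): Country A gets 96, best alternative 72; Country B gets 83, best alternative 68. No profitable deviation — NE.
(Medium, Medium): Country A can switch to Low (46 → 85). Not NE.
(High, Free): Country A can switch to Low (30 → 91). Not NE.
(High, Low): Country A can switch to Medium (64 → 96). Not NE.
(High, Medium): Country A can switch to Low (39 → 85). Not NE.
(Embargo, Free): Country A gets 93, best alternative 91; Country B gets 71, best alternative 20. No profitable deviation — NE.
(Embargo, Low): Country A can switch to Medium (72 → 96). Not NE.
(The remaining 1 profile has a profitable deviation by the same check.)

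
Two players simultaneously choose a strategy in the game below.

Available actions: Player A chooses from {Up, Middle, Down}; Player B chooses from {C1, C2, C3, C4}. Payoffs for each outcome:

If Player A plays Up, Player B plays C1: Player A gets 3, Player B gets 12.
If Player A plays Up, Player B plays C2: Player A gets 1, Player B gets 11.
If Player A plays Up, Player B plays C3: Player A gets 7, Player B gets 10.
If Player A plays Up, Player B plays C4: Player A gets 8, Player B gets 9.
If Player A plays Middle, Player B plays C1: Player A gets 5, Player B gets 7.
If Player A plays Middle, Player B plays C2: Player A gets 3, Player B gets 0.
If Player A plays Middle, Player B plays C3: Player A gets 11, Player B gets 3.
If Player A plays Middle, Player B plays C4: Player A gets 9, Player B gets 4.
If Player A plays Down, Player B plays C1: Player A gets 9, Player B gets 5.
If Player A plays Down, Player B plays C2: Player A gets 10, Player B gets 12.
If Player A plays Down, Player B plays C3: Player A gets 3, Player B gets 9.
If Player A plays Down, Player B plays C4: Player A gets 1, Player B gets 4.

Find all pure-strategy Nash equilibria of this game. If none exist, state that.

Pure NE: (Down, C2)

For each player, find the best response to each opponent profile; mutual best responses are the pure NE.
Player A against C1: payoffs 3, 5, 9 → best response Down.
Player A against C2: payoffs 1, 3, 10 → best response Down.
Player A against C3: payoffs 7, 11, 3 → best response Middle.
Player A against C4: payoffs 8, 9, 1 → best response Middle.
Player B against Up: payoffs 12, 11, 10, 9 → best response C1.
Player B against Middle: payoffs 7, 0, 3, 4 → best response C1.
Player B against Down: payoffs 5, 12, 9, 4 → best response C2.
Mutual best responses: (Down, C2).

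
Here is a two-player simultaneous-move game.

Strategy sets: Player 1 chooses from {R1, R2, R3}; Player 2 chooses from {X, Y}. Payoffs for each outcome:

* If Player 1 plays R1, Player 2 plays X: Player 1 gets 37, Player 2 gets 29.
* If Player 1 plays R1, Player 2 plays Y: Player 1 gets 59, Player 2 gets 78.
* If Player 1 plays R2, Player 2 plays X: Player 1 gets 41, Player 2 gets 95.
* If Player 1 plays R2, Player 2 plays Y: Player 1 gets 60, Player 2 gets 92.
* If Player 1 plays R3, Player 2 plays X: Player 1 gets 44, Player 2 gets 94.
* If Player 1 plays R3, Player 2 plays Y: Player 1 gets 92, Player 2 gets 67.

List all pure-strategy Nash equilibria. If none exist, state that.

The unique pure-strategy Nash equilibrium is (R3, X).

For each strategy profile, look for a profitable unilateral deviation.
(R1, X): Player 1 can switch to R2 (37 → 41). Not NE.
(R1, Y): Player 1 can switch to R2 (59 → 60). Not NE.
(R2, X): Player 1 can switch to R3 (41 → 44). Not NE.
(R2, Y): Player 1 can switch to R3 (60 → 92). Not NE.
(R3, X): Player 1 gets 44, best alternative 41; Player 2 gets 94, best alternative 67. No profitable deviation — NE.
(R3, Y): Player 2 can switch to X (67 → 94). Not NE.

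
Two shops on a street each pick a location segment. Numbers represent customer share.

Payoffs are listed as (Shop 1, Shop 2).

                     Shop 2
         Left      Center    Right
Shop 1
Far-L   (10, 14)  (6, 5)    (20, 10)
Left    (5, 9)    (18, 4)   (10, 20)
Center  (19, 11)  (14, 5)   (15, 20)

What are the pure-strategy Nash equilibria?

none

Shop 1 against Left: payoffs 10, 5, 19 → best response Center.
Shop 1 against Center: payoffs 6, 18, 14 → best response Left.
Shop 1 against Right: payoffs 20, 10, 15 → best response Far-L.
Shop 2 against Far-L: payoffs 14, 5, 10 → best response Left.
Shop 2 against Left: payoffs 9, 4, 20 → best response Right.
Shop 2 against Center: payoffs 11, 5, 20 → best response Right.
No profile is a mutual best response for all players.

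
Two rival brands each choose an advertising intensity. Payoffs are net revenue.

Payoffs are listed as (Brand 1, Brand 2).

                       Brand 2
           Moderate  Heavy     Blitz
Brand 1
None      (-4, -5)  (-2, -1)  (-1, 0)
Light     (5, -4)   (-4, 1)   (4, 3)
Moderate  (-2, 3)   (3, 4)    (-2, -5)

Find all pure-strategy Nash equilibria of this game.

Pure-strategy Nash equilibria: (Light, Blitz); (Moderate, Heavy)

Brand 1 against Moderate: payoffs -4, 5, -2 → best response Light.
Brand 1 against Heavy: payoffs -2, -4, 3 → best response Moderate.
Brand 1 against Blitz: payoffs -1, 4, -2 → best response Light.
Brand 2 against None: payoffs -5, -1, 0 → best response Blitz.
Brand 2 against Light: payoffs -4, 1, 3 → best response Blitz.
Brand 2 against Moderate: payoffs 3, 4, -5 → best response Heavy.
Mutual best responses: (Light, Blitz); (Moderate, Heavy).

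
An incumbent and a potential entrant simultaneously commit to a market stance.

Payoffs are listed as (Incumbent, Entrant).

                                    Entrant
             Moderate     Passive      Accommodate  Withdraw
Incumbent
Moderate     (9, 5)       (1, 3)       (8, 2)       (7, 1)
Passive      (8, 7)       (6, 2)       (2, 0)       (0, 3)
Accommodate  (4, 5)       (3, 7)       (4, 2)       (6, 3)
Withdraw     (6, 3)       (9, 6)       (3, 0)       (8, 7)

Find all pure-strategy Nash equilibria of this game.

(Moderate, Moderate): Incumbent gets 9, best alternative 8; Entrant gets 5, best alternative 3. No profitable deviation — NE.
(Moderate, Passive): Incumbent can switch to Passive (1 → 6). Not NE.
(Moderate, Accommodate): Entrant can switch to Moderate (2 → 5). Not NE.
(Moderate, Withdraw): Incumbent can switch to Withdraw (7 → 8). Not NE.
(Passive, Moderate): Incumbent can switch to Moderate (8 → 9). Not NE.
(Passive, Passive): Incumbent can switch to Withdraw (6 → 9). Not NE.
(Passive, Accommodate): Incumbent can switch to Moderate (2 → 8). Not NE.
(Passive, Withdraw): Incumbent can switch to Moderate (0 → 7). Not NE.
(Accommodate, Moderate): Incumbent can switch to Moderate (4 → 9). Not NE.
(Withdraw, Withdraw): Incumbent gets 8, best alternative 7; Entrant gets 7, best alternative 6. No profitable deviation — NE.
(The remaining 6 profiles each have a profitable deviation by the same check.)

(Moderate, Moderate), (Withdraw, Withdraw)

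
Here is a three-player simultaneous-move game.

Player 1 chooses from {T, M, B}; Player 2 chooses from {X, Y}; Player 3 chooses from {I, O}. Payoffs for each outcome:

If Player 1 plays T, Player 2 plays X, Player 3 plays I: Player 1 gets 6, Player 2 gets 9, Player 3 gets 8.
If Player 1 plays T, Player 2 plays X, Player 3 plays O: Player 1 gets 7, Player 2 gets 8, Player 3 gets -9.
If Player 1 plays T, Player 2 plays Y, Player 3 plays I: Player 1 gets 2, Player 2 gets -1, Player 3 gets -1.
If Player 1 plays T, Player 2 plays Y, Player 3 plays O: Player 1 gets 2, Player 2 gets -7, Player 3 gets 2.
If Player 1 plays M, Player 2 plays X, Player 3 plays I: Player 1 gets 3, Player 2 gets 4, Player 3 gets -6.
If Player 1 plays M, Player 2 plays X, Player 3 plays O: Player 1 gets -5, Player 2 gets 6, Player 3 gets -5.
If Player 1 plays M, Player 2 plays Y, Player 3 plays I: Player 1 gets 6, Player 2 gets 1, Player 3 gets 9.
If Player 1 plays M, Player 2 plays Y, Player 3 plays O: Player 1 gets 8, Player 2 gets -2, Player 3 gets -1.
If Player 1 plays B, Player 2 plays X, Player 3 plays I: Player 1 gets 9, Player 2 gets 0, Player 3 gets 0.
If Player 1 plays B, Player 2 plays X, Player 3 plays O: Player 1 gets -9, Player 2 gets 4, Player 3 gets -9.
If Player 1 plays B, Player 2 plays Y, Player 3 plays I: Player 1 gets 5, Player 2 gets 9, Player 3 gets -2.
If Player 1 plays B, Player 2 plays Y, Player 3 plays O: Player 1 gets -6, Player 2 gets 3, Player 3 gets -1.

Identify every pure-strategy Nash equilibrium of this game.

Check each profile: it is a Nash equilibrium iff no player can strictly gain by switching unilaterally.
(T, X, I): Player 1 can switch to B (6 → 9). Not NE.
(T, X, O): Player 3 can switch to I (-9 → 8). Not NE.
(T, Y, I): Player 1 can switch to M (2 → 6). Not NE.
(T, Y, O): Player 1 can switch to M (2 → 8). Not NE.
(M, X, I): Player 1 can switch to T (3 → 6). Not NE.
(M, X, O): Player 1 can switch to T (-5 → 7). Not NE.
(The remaining 6 profiles each have a profitable deviation by the same check.)

There is no pure-strategy Nash equilibrium.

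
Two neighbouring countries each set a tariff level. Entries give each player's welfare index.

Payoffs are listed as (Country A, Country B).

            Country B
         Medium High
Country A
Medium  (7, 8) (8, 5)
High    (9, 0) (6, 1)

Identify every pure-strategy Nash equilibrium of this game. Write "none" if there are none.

This game has no pure Nash equilibrium.

(Medium, Medium): Country A can switch to High (7 → 9). Not NE.
(Medium, High): Country B can switch to Medium (5 → 8). Not NE.
(High, Medium): Country B can switch to High (0 → 1). Not NE.
(High, High): Country A can switch to Medium (6 → 8). Not NE.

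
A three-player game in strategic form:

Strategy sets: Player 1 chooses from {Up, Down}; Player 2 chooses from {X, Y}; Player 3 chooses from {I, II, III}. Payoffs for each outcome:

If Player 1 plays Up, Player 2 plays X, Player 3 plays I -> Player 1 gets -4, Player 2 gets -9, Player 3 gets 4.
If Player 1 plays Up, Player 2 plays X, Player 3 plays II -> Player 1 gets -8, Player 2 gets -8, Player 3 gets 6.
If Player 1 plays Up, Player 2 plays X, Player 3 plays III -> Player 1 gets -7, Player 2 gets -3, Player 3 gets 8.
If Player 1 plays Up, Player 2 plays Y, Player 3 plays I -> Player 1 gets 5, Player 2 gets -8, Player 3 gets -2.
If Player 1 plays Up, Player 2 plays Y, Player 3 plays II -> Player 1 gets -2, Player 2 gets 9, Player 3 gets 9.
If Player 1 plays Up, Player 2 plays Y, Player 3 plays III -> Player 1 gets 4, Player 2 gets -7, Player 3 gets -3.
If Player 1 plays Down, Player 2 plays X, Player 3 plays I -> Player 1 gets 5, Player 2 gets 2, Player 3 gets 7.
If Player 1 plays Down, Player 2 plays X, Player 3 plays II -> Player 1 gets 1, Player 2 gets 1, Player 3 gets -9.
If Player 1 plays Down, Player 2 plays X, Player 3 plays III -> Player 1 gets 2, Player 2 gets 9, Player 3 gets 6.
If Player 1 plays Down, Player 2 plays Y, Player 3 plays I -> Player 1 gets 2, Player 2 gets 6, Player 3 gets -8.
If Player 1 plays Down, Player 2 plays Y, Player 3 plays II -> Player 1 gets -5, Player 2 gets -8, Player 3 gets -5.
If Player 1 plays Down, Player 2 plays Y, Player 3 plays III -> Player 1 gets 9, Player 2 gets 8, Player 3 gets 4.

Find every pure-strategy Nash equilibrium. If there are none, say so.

(Up, Y, II)

Mark each player's best response to every combination of opponents' strategies; a profile where every player is best-responding is a pure Nash equilibrium.
Player 1 against (X, I): payoffs -4, 5 → best response Down.
Player 1 against (X, II): payoffs -8, 1 → best response Down.
Player 1 against (X, III): payoffs -7, 2 → best response Down.
Player 1 against (Y, I): payoffs 5, 2 → best response Up.
Player 1 against (Y, II): payoffs -2, -5 → best response Up.
Player 1 against (Y, III): payoffs 4, 9 → best response Down.
Player 2 against (Up, I): payoffs -9, -8 → best response Y.
Player 2 against (Up, II): payoffs -8, 9 → best response Y.
Player 2 against (Up, III): payoffs -3, -7 → best response X.
Player 2 against (Down, I): payoffs 2, 6 → best response Y.
Player 2 against (Down, II): payoffs 1, -8 → best response X.
Player 2 against (Down, III): payoffs 9, 8 → best response X.
Player 3 against (Up, X): payoffs 4, 6, 8 → best response III.
Player 3 against (Up, Y): payoffs -2, 9, -3 → best response II.
Player 3 against (Down, X): payoffs 7, -9, 6 → best response I.
Player 3 against (Down, Y): payoffs -8, -5, 4 → best response III.
Mutual best responses: (Up, Y, II).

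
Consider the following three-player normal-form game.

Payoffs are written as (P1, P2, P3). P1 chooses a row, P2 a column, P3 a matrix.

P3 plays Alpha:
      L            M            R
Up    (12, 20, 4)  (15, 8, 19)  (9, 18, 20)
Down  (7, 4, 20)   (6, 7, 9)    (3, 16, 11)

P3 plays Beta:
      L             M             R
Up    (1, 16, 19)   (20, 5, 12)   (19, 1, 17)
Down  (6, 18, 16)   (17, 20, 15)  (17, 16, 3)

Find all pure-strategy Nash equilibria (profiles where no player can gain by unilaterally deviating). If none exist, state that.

Mark each player's best response to every combination of opponents' strategies; a profile where every player is best-responding is a pure Nash equilibrium.
P1 against (L, Alpha): payoffs 12, 7 → best response Up.
P1 against (L, Beta): payoffs 1, 6 → best response Down.
P1 against (M, Alpha): payoffs 15, 6 → best response Up.
P1 against (M, Beta): payoffs 20, 17 → best response Up.
P1 against (R, Alpha): payoffs 9, 3 → best response Up.
P1 against (R, Beta): payoffs 19, 17 → best response Up.
P2 against (Up, Alpha): payoffs 20, 8, 18 → best response L.
P2 against (Up, Beta): payoffs 16, 5, 1 → best response L.
P2 against (Down, Alpha): payoffs 4, 7, 16 → best response R.
P2 against (Down, Beta): payoffs 18, 20, 16 → best response M.
P3 against (Up, L): payoffs 4, 19 → best response Beta.
P3 against (Up, M): payoffs 19, 12 → best response Alpha.
P3 against (Up, R): payoffs 20, 17 → best response Alpha.
P3 against (Down, L): payoffs 20, 16 → best response Alpha.
P3 against (Down, M): payoffs 9, 15 → best response Beta.
P3 against (Down, R): payoffs 11, 3 → best response Alpha.
No profile is a mutual best response for all players.

There is no pure-strategy Nash equilibrium.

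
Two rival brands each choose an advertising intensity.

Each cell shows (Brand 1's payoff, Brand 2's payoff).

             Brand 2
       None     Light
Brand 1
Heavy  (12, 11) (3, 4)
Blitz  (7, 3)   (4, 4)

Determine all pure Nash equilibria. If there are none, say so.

Mark each player's best response to every combination of opponents' strategies; a profile where every player is best-responding is a pure Nash equilibrium.
Brand 1 against None: payoffs 12, 7 → best response Heavy.
Brand 1 against Light: payoffs 3, 4 → best response Blitz.
Brand 2 against Heavy: payoffs 11, 4 → best response None.
Brand 2 against Blitz: payoffs 3, 4 → best response Light.
Mutual best responses: (Heavy, None); (Blitz, Light).

The pure Nash equilibria are (Heavy, None) and (Blitz, Light).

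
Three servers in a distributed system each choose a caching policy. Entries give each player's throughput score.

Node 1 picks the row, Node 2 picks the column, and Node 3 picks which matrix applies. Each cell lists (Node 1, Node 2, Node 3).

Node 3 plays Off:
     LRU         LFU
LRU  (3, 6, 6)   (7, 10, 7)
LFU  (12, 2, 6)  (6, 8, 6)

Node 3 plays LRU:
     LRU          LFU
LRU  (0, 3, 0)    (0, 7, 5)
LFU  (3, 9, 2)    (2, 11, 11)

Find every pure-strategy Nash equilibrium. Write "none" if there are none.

Pure-strategy Nash equilibria: (LRU, LFU, Off), (LFU, LFU, LRU)

Node 1 against (LRU, Off): payoffs 3, 12 → best response LFU.
Node 1 against (LRU, LRU): payoffs 0, 3 → best response LFU.
Node 1 against (LFU, Off): payoffs 7, 6 → best response LRU.
Node 1 against (LFU, LRU): payoffs 0, 2 → best response LFU.
Node 2 against (LRU, Off): payoffs 6, 10 → best response LFU.
Node 2 against (LRU, LRU): payoffs 3, 7 → best response LFU.
Node 2 against (LFU, Off): payoffs 2, 8 → best response LFU.
Node 2 against (LFU, LRU): payoffs 9, 11 → best response LFU.
Node 3 against (LRU, LRU): payoffs 6, 0 → best response Off.
Node 3 against (LRU, LFU): payoffs 7, 5 → best response Off.
Node 3 against (LFU, LRU): payoffs 6, 2 → best response Off.
Node 3 against (LFU, LFU): payoffs 6, 11 → best response LRU.
Mutual best responses: (LRU, LFU, Off); (LFU, LFU, LRU).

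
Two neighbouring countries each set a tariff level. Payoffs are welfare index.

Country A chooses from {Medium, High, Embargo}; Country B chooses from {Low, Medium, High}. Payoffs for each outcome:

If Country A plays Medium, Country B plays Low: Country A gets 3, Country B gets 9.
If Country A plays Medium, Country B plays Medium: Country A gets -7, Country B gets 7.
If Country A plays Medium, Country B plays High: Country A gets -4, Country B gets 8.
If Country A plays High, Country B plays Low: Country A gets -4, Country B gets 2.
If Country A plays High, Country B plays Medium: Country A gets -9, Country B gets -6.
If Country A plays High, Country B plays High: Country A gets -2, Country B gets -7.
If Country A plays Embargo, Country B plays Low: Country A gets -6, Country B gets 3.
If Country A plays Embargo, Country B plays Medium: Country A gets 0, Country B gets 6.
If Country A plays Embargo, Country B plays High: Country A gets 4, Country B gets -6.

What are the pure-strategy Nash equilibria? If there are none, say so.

Check each profile: it is a Nash equilibrium iff no player can strictly gain by switching unilaterally.
(Medium, Low): Country A gets 3, best alternative -4; Country B gets 9, best alternative 8. No profitable deviation — NE.
(Medium, Medium): Country A can switch to Embargo (-7 → 0). Not NE.
(Medium, High): Country A can switch to High (-4 → -2). Not NE.
(High, Low): Country A can switch to Medium (-4 → 3). Not NE.
(High, Medium): Country A can switch to Medium (-9 → -7). Not NE.
(High, High): Country A can switch to Embargo (-2 → 4). Not NE.
(Embargo, Low): Country A can switch to Medium (-6 → 3). Not NE.
(Embargo, Medium): Country A gets 0, best alternative -7; Country B gets 6, best alternative 3. No profitable deviation — NE.
(The remaining 1 profile has a profitable deviation by the same check.)

Pure-strategy Nash equilibria: (Medium, Low), (Embargo, Medium)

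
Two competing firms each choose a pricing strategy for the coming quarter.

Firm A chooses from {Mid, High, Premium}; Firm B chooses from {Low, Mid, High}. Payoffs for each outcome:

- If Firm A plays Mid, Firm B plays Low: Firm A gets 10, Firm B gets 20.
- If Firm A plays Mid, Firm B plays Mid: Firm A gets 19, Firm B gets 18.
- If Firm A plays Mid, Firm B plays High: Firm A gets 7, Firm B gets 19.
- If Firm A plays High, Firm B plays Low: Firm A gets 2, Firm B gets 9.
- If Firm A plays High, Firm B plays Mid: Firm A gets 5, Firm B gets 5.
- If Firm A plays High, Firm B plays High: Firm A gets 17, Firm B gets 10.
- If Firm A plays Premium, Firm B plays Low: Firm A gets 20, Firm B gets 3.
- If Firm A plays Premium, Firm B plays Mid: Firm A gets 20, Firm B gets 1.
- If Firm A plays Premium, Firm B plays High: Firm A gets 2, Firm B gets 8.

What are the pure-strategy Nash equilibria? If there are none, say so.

Pure NE: (High, High)

For each strategy profile, look for a profitable unilateral deviation.
(Mid, Low): Firm A can switch to Premium (10 → 20). Not NE.
(Mid, Mid): Firm A can switch to Premium (19 → 20). Not NE.
(Mid, High): Firm A can switch to High (7 → 17). Not NE.
(High, Low): Firm A can switch to Mid (2 → 10). Not NE.
(High, Mid): Firm A can switch to Mid (5 → 19). Not NE.
(High, High): Firm A gets 17, best alternative 7; Firm B gets 10, best alternative 9. No profitable deviation — NE.
(Premium, Low): Firm B can switch to High (3 → 8). Not NE.
(Premium, Mid): Firm B can switch to Low (1 → 3). Not NE.
(Premium, High): Firm A can switch to Mid (2 → 7). Not NE.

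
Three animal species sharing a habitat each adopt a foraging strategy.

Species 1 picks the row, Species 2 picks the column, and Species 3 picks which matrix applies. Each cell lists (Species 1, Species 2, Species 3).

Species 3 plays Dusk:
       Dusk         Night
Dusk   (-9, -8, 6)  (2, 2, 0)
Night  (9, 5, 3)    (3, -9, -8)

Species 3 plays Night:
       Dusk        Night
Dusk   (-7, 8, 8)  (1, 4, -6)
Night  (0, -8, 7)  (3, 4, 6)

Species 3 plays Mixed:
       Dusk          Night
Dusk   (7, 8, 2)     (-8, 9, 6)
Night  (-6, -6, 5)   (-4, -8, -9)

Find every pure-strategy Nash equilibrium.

For each player, find the best response to each opponent profile; mutual best responses are the pure NE.
Species 1 against (Dusk, Dusk): payoffs -9, 9 → best response Night.
Species 1 against (Dusk, Night): payoffs -7, 0 → best response Night.
Species 1 against (Dusk, Mixed): payoffs 7, -6 → best response Dusk.
Species 1 against (Night, Dusk): payoffs 2, 3 → best response Night.
Species 1 against (Night, Night): payoffs 1, 3 → best response Night.
Species 1 against (Night, Mixed): payoffs -8, -4 → best response Night.
Species 2 against (Dusk, Dusk): payoffs -8, 2 → best response Night.
Species 2 against (Dusk, Night): payoffs 8, 4 → best response Dusk.
Species 2 against (Dusk, Mixed): payoffs 8, 9 → best response Night.
Species 2 against (Night, Dusk): payoffs 5, -9 → best response Dusk.
Species 2 against (Night, Night): payoffs -8, 4 → best response Night.
Species 2 against (Night, Mixed): payoffs -6, -8 → best response Dusk.
Species 3 against (Dusk, Dusk): payoffs 6, 8, 2 → best response Night.
Species 3 against (Dusk, Night): payoffs 0, -6, 6 → best response Mixed.
Species 3 against (Night, Dusk): payoffs 3, 7, 5 → best response Night.
Species 3 against (Night, Night): payoffs -8, 6, -9 → best response Night.
Mutual best responses: (Night, Night, Night).

(Night, Night, Night)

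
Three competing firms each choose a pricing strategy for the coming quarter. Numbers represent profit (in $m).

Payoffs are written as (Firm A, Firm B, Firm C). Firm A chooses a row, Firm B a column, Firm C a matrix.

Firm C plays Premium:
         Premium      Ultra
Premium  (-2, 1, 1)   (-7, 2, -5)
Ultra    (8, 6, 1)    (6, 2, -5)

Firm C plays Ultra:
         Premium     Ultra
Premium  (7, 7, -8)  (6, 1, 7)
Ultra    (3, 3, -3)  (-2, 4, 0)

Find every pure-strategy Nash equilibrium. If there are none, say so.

Firm A against (Premium, Premium): payoffs -2, 8 → best response Ultra.
Firm A against (Premium, Ultra): payoffs 7, 3 → best response Premium.
Firm A against (Ultra, Premium): payoffs -7, 6 → best response Ultra.
Firm A against (Ultra, Ultra): payoffs 6, -2 → best response Premium.
Firm B against (Premium, Premium): payoffs 1, 2 → best response Ultra.
Firm B against (Premium, Ultra): payoffs 7, 1 → best response Premium.
Firm B against (Ultra, Premium): payoffs 6, 2 → best response Premium.
Firm B against (Ultra, Ultra): payoffs 3, 4 → best response Ultra.
Firm C against (Premium, Premium): payoffs 1, -8 → best response Premium.
Firm C against (Premium, Ultra): payoffs -5, 7 → best response Ultra.
Firm C against (Ultra, Premium): payoffs 1, -3 → best response Premium.
Firm C against (Ultra, Ultra): payoffs -5, 0 → best response Ultra.
Mutual best responses: (Ultra, Premium, Premium).

Pure NE: (Ultra, Premium, Premium)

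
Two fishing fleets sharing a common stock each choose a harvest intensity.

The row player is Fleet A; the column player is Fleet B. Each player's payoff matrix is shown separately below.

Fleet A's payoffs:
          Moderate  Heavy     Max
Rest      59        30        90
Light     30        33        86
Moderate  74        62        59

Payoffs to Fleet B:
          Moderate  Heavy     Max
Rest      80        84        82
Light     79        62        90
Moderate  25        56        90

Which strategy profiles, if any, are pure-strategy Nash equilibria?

(Rest, Moderate): Fleet A can switch to Moderate (59 → 74). Not NE.
(Rest, Heavy): Fleet A can switch to Light (30 → 33). Not NE.
(Rest, Max): Fleet B can switch to Heavy (82 → 84). Not NE.
(Light, Moderate): Fleet A can switch to Rest (30 → 59). Not NE.
(Light, Heavy): Fleet A can switch to Moderate (33 → 62). Not NE.
(Light, Max): Fleet A can switch to Rest (86 → 90). Not NE.
(Moderate, Moderate): Fleet B can switch to Heavy (25 → 56). Not NE.
(Moderate, Heavy): Fleet B can switch to Max (56 → 90). Not NE.
(Moderate, Max): Fleet A can switch to Rest (59 → 90). Not NE.

No pure-strategy Nash equilibrium.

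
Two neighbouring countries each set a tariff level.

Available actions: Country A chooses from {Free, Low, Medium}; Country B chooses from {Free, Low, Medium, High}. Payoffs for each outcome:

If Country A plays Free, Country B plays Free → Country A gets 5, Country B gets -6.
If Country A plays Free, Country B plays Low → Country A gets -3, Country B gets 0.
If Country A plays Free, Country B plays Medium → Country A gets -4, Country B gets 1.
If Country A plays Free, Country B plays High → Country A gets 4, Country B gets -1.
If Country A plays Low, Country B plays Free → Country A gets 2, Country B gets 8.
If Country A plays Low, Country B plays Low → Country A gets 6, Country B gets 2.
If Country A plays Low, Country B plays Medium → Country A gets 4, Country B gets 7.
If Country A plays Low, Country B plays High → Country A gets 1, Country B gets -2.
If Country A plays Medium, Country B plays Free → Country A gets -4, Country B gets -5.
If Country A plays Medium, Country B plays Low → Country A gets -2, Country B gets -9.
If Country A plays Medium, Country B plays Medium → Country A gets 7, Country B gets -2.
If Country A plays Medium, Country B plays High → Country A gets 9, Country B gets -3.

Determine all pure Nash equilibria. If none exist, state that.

(Medium, Medium)

(Free, Free): Country B can switch to Low (-6 → 0). Not NE.
(Free, Low): Country A can switch to Low (-3 → 6). Not NE.
(Free, Medium): Country A can switch to Low (-4 → 4). Not NE.
(Free, High): Country A can switch to Medium (4 → 9). Not NE.
(Low, Free): Country A can switch to Free (2 → 5). Not NE.
(Low, Low): Country B can switch to Free (2 → 8). Not NE.
(Low, Medium): Country A can switch to Medium (4 → 7). Not NE.
(Low, High): Country A can switch to Free (1 → 4). Not NE.
(Medium, Medium): Country A gets 7, best alternative 4; Country B gets -2, best alternative -3. No profitable deviation — NE.
(The remaining 3 profiles each have a profitable deviation by the same check.)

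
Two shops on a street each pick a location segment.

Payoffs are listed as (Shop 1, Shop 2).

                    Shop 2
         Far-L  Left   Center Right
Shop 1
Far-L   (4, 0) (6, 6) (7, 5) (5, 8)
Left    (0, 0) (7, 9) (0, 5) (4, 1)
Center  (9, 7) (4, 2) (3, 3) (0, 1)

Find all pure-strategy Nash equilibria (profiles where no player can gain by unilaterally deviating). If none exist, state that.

(Far-L, Far-L): Shop 1 can switch to Center (4 → 9). Not NE.
(Far-L, Left): Shop 1 can switch to Left (6 → 7). Not NE.
(Far-L, Center): Shop 2 can switch to Left (5 → 6). Not NE.
(Far-L, Right): Shop 1 gets 5, best alternative 4; Shop 2 gets 8, best alternative 6. No profitable deviation — NE.
(Left, Far-L): Shop 1 can switch to Far-L (0 → 4). Not NE.
(Left, Left): Shop 1 gets 7, best alternative 6; Shop 2 gets 9, best alternative 5. No profitable deviation — NE.
(Left, Center): Shop 1 can switch to Far-L (0 → 7). Not NE.
(Left, Right): Shop 1 can switch to Far-L (4 → 5). Not NE.
(Center, Far-L): Shop 1 gets 9, best alternative 4; Shop 2 gets 7, best alternative 3. No profitable deviation — NE.
(Center, Left): Shop 1 can switch to Far-L (4 → 6). Not NE.
(Center, Center): Shop 1 can switch to Far-L (3 → 7). Not NE.
(Center, Right): Shop 1 can switch to Far-L (0 → 5). Not NE.

Pure-strategy Nash equilibria: (Far-L, Right), (Left, Left), (Center, Far-L)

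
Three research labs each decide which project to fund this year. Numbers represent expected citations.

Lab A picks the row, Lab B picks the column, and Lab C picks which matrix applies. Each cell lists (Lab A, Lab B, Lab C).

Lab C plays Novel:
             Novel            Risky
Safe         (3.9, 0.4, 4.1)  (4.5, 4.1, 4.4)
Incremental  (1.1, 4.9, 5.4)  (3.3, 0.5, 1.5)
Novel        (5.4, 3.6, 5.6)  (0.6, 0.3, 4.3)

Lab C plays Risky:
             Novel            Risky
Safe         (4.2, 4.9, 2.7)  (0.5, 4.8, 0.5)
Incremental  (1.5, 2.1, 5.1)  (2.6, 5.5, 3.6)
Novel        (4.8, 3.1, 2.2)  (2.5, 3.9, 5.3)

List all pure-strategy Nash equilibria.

The pure Nash equilibria are (Safe, Risky, Novel), (Incremental, Risky, Risky), (Novel, Novel, Novel).

(Safe, Novel, Novel): Lab A can switch to Novel (3.9 → 5.4). Not NE.
(Safe, Novel, Risky): Lab A can switch to Novel (4.2 → 4.8). Not NE.
(Safe, Risky, Novel): Lab A gets 4.5, best alternative 3.3; Lab B gets 4.1, best alternative 0.4; Lab C gets 4.4, best alternative 0.5. No profitable deviation — NE.
(Safe, Risky, Risky): Lab A can switch to Incremental (0.5 → 2.6). Not NE.
(Incremental, Novel, Novel): Lab A can switch to Safe (1.1 → 3.9). Not NE.
(Incremental, Novel, Risky): Lab A can switch to Safe (1.5 → 4.2). Not NE.
(Incremental, Risky, Novel): Lab A can switch to Safe (3.3 → 4.5). Not NE.
(Incremental, Risky, Risky): Lab A gets 2.6, best alternative 2.5; Lab B gets 5.5, best alternative 2.1; Lab C gets 3.6, best alternative 1.5. No profitable deviation — NE.
(Novel, Novel, Novel): Lab A gets 5.4, best alternative 3.9; Lab B gets 3.6, best alternative 0.3; Lab C gets 5.6, best alternative 2.2. No profitable deviation — NE.
(Novel, Novel, Risky): Lab B can switch to Risky (3.1 → 3.9). Not NE.
(Novel, Risky, Novel): Lab A can switch to Safe (0.6 → 4.5). Not NE.
(Novel, Risky, Risky): Lab A can switch to Incremental (2.5 → 2.6). Not NE.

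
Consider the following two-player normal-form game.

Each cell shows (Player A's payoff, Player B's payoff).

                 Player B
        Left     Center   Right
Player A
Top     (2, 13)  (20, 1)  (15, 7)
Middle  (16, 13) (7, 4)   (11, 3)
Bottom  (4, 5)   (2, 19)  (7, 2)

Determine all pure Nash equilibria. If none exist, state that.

Player A against Left: payoffs 2, 16, 4 → best response Middle.
Player A against Center: payoffs 20, 7, 2 → best response Top.
Player A against Right: payoffs 15, 11, 7 → best response Top.
Player B against Top: payoffs 13, 1, 7 → best response Left.
Player B against Middle: payoffs 13, 4, 3 → best response Left.
Player B against Bottom: payoffs 5, 19, 2 → best response Center.
Mutual best responses: (Middle, Left).

The unique pure-strategy Nash equilibrium is (Middle, Left).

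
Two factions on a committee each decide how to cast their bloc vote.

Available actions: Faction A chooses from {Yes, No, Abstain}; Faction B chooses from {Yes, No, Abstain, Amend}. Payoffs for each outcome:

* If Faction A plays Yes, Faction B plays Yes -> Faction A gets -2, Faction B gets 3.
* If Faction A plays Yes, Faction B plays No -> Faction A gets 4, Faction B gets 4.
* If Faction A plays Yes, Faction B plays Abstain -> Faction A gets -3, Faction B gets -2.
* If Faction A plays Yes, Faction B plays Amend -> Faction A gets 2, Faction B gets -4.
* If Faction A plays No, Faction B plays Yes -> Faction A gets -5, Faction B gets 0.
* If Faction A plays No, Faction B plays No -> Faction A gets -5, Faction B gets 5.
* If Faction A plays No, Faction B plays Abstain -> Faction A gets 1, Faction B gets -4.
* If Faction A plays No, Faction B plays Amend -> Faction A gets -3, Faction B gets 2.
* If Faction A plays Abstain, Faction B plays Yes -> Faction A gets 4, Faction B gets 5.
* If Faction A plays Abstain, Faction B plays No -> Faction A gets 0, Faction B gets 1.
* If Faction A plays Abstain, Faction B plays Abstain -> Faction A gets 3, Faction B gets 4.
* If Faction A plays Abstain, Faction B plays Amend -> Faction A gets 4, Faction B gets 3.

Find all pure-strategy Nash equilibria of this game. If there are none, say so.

Faction A against Yes: payoffs -2, -5, 4 → best response Abstain.
Faction A against No: payoffs 4, -5, 0 → best response Yes.
Faction A against Abstain: payoffs -3, 1, 3 → best response Abstain.
Faction A against Amend: payoffs 2, -3, 4 → best response Abstain.
Faction B against Yes: payoffs 3, 4, -2, -4 → best response No.
Faction B against No: payoffs 0, 5, -4, 2 → best response No.
Faction B against Abstain: payoffs 5, 1, 4, 3 → best response Yes.
Mutual best responses: (Yes, No); (Abstain, Yes).

(Yes, No); (Abstain, Yes)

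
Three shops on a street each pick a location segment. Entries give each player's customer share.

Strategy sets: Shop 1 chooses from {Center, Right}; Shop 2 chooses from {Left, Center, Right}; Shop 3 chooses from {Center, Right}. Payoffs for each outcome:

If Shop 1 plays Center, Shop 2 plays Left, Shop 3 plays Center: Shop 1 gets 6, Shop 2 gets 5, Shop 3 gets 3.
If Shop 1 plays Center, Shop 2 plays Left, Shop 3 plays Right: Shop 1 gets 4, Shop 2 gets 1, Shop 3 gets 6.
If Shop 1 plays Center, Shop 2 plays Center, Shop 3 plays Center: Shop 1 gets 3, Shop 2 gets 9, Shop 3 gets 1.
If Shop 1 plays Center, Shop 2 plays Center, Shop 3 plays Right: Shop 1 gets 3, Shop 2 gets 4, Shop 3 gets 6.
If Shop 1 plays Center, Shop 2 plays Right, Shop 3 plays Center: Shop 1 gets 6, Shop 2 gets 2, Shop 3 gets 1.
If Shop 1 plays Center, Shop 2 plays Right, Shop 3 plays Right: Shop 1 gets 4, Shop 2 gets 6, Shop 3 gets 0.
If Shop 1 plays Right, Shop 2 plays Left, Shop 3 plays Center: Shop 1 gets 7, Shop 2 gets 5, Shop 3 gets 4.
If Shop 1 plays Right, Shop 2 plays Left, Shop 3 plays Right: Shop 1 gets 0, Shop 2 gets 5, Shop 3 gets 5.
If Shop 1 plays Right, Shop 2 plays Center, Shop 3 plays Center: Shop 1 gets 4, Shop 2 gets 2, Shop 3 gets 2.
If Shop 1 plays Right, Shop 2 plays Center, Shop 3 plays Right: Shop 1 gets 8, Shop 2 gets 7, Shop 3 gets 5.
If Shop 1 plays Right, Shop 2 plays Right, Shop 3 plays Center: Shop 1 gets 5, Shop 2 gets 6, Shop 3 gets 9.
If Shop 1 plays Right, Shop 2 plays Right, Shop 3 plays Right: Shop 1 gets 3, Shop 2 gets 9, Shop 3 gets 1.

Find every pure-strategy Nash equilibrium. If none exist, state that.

Check each profile: it is a Nash equilibrium iff no player can strictly gain by switching unilaterally.
(Center, Left, Center): Shop 1 can switch to Right (6 → 7). Not NE.
(Center, Left, Right): Shop 2 can switch to Center (1 → 4). Not NE.
(Center, Center, Center): Shop 1 can switch to Right (3 → 4). Not NE.
(Center, Center, Right): Shop 1 can switch to Right (3 → 8). Not NE.
(Center, Right, Center): Shop 2 can switch to Left (2 → 5). Not NE.
(Center, Right, Right): Shop 3 can switch to Center (0 → 1). Not NE.
(Right, Left, Center): Shop 2 can switch to Right (5 → 6). Not NE.
(Right, Left, Right): Shop 1 can switch to Center (0 → 4). Not NE.
(The remaining 4 profiles each have a profitable deviation by the same check.)

No pure-strategy Nash equilibrium.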